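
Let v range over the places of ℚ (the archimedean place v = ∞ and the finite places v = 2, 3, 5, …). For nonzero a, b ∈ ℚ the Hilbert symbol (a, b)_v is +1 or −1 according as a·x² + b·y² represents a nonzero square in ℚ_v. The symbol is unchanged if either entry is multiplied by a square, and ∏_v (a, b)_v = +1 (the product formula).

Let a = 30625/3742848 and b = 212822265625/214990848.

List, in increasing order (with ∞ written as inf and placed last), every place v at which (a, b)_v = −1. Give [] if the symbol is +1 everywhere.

[19, 37]

Mod squares: a ≡ 2, b ≡ 43586. Check v ∈ {∞, 2, 3, 5, 7, 19, 31, 37}.
v=5: a=5^4·(≡3), b=5^10·(≡1) mod 5; (3|5)=-1, (1|5)=+1; (−1)^{4·10·2}·(-1)^10·(+1)^4 = +1.
v=19: a=19^-2·(≡10), b=19^1·(≡15) mod 19; (10|19)=-1, (15|19)=-1; (−1)^{-2·1·9}·(-1)^1·(-1)^-2 = -1.
v=31: a=31^0·(≡28), b=31^1·(≡13) mod 31; (28|31)=+1, (13|31)=-1; (−1)^{0·1·15}·(+1)^1·(-1)^0 = +1.
v=7: a=7^2·(≡4), b=7^0·(≡2) mod 7; (4|7)=+1, (2|7)=+1; (−1)^{2·0·3}·(+1)^0·(+1)^2 = +1.
v=∞: 2 > 0 and 43586 > 0  ⇒  (a,b)_∞ = +1.
v=37: a=37^0·(≡13), b=37^1·(≡23) mod 37; (13|37)=-1, (23|37)=-1; (−1)^{0·1·18}·(-1)^1·(-1)^0 = -1.
v=2: v_2(a)=-7, v_2(b)=-15; units ≡ 1, 1 (mod 8); ε·ε+αω+βω = 0·0+-7·0+-15·0 ≡ 0  ⇒  (a,b)_2 = +1.
v=3: a=3^-4·(≡2), b=3^-8·(≡2) mod 3; (2|3)=-1, (2|3)=-1; (−1)^{-4·-8·1}·(-1)^-8·(-1)^-4 = +1.
(2, 43586 / ℚ) ramifies at {19, 37}: a division algebra.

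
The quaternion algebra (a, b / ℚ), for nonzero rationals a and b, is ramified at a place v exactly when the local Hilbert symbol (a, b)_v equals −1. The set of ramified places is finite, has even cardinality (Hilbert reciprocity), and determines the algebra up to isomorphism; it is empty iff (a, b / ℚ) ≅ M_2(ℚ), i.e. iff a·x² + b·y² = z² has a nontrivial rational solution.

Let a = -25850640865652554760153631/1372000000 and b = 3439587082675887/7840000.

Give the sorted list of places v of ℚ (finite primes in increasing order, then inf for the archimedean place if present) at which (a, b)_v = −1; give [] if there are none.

[2, 3, 7, 47]

(a, b) ≡ (-5313, 47) mod (ℚ^×)²; places V = {2, 3, 5, 7, 11, 13, 17, 23, 47, ∞}.
(a,b)_∞: sgn(-5313)=−, sgn(47)=+, so +1.
(a,b)_5: α=-6, u≡3; β=-4, v≡3 (mod 5); (3|5)=-1, (3|5)=-1; sign (−1)^0·-1^-4·-1^-6 = +1.
(a,b)_17: α=6, u≡15; β=4, v≡9 (mod 17); (15|17)=+1, (9|17)=+1; sign (−1)^0·+1^4·+1^6 = +1.
(a,b)_47: α=2, u≡43; β=1, v≡42 (mod 47); (43|47)=-1, (42|47)=+1; sign (−1)^0·-1^1·+1^2 = -1.
(a,b)_11: α=3, u≡4; β=2, v≡1 (mod 11); (4|11)=+1, (1|11)=+1; sign (−1)^0·+1^2·+1^3 = +1.
(a,b)_2: α=-8, β=-8; u≡7, v≡7 (mod 8); ε(u)ε(v)=1·1, αω(v)=-8·0, βω(u)=-8·0; sum ≡ 1  ⇒  -1.
(a,b)_23: α=3, u≡17; β=2, v≡13 (mod 23); (17|23)=-1, (13|23)=+1; sign (−1)^0·-1^2·+1^3 = +1.
(a,b)_7: α=-3, u≡2; β=-2, v≡3 (mod 7); (2|7)=+1, (3|7)=-1; sign (−1)^0·+1^-2·-1^-3 = -1.
(a,b)_13: α=2, u≡1; β=2, v≡11 (mod 13); (1|13)=+1, (11|13)=-1; sign (−1)^0·+1^2·-1^2 = +1.
(a,b)_3: α=11, u≡2; β=4, v≡2 (mod 3); (2|3)=-1, (2|3)=-1; sign (−1)^0·-1^4·-1^11 = -1.
|Ram(-5313, 47)| = 4, even; anisotropic at {2, 3, 7, 47}.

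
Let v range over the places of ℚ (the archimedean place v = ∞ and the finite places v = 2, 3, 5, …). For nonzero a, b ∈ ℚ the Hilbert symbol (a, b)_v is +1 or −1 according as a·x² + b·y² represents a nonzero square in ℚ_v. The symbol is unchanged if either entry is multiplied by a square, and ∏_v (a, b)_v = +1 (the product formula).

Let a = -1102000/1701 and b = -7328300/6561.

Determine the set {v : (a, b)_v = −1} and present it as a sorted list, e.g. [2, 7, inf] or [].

Mod squares: a ≡ -57855, b ≡ -203. Check v ∈ {∞, 2, 3, 5, 7, 19, 29}.
v=7: a=7^-1·(≡2), b=7^1·(≡3) mod 7; (2|7)=+1, (3|7)=-1; (−1)^{-1·1·3}·(+1)^1·(-1)^-1 = +1.
v=19: a=19^1·(≡14), b=19^2·(≡5) mod 19; (14|19)=-1, (5|19)=+1; (−1)^{1·2·9}·(-1)^2·(+1)^1 = +1.
v=29: a=29^1·(≡1), b=29^1·(≡5) mod 29; (1|29)=+1, (5|29)=+1; (−1)^{1·1·14}·(+1)^1·(+1)^1 = +1.
v=2: v_2(a)=4, v_2(b)=2; units ≡ 1, 5 (mod 8); ε·ε+αω+βω = 0·0+4·1+2·0 ≡ 0  ⇒  (a,b)_2 = +1.
v=5: a=5^3·(≡4), b=5^2·(≡3) mod 5; (4|5)=+1, (3|5)=-1; (−1)^{3·2·2}·(+1)^2·(-1)^3 = -1.
v=3: a=3^-5·(≡2), b=3^-8·(≡1) mod 3; (2|3)=-1, (1|3)=+1; (−1)^{-5·-8·1}·(-1)^-8·(+1)^-5 = +1.
v=∞: -57855 < 0 and -203 < 0  ⇒  (a,b)_∞ = -1.
|Ram(-57855, -203)| = 2, even; anisotropic at {5, ∞}.

[5, inf]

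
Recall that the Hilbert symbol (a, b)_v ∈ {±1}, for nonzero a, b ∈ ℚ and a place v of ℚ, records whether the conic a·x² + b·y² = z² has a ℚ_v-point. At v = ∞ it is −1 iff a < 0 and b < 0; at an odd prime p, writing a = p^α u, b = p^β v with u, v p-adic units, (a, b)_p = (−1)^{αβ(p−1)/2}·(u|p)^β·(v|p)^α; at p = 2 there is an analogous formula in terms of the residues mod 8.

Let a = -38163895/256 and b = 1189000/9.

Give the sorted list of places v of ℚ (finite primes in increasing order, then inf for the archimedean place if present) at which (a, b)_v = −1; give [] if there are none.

(a, b) ≡ (-55, 11890) mod (ℚ^×)²; places V = {2, 3, 5, 7, 11, 17, 29, 41, ∞}.
(a,b)_3: α=0, u≡2; β=-2, v≡1 (mod 3); (2|3)=-1, (1|3)=+1; sign (−1)^0·-1^-2·+1^0 = +1.
(a,b)_2: α=-8, β=3; u≡1, v≡1 (mod 8); ε(u)ε(v)=0·0, αω(v)=-8·0, βω(u)=3·0; sum ≡ 0  ⇒  +1.
(a,b)_17: α=2, u≡1; β=0, v≡6 (mod 17); (1|17)=+1, (6|17)=-1; sign (−1)^0·+1^0·-1^2 = +1.
(a,b)_5: α=1, u≡1; β=3, v≡3 (mod 5); (1|5)=+1, (3|5)=-1; sign (−1)^0·+1^3·-1^1 = -1.
(a,b)_41: α=0, u≡34; β=1, v≡6 (mod 41); (34|41)=-1, (6|41)=-1; sign (−1)^0·-1^1·-1^0 = -1.
(a,b)_7: α=4, u≡4; β=0, v≡4 (mod 7); (4|7)=+1, (4|7)=+1; sign (−1)^0·+1^0·+1^4 = +1.
(a,b)_29: α=0, u≡8; β=1, v≡9 (mod 29); (8|29)=-1, (9|29)=+1; sign (−1)^0·-1^1·+1^0 = -1.
(a,b)_∞: sgn(-55)=−, sgn(11890)=+, so +1.
(a,b)_11: α=1, u≡7; β=0, v≡6 (mod 11); (7|11)=-1, (6|11)=-1; sign (−1)^0·-1^0·-1^1 = -1.
(-55, 11890 / ℚ) ramifies at {5, 11, 29, 41}: a division algebra.

[5, 11, 29, 41]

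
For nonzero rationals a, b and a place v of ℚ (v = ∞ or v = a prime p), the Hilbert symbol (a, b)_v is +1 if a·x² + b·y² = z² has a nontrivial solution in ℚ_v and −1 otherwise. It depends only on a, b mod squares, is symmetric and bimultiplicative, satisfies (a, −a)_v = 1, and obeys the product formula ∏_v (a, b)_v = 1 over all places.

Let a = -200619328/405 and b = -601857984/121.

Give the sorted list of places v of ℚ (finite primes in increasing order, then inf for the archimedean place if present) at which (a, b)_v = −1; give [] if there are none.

[7, 13, 37, inf]

Mod squares: a ≡ -319865, b ≡ -191919. Check v ∈ {∞, 2, 3, 5, 7, 11, 13, 19, 37}.
v=7: a=7^3·(≡4), b=7^3·(≡1) mod 7; (4|7)=+1, (1|7)=+1; (−1)^{3·3·3}·(+1)^3·(+1)^3 = -1.
v=11: a=11^0·(≡4), b=11^-2·(≡9) mod 11; (4|11)=+1, (9|11)=+1; (−1)^{0·-2·5}·(+1)^-2·(+1)^0 = +1.
v=19: a=19^1·(≡12), b=19^1·(≡1) mod 19; (12|19)=-1, (1|19)=+1; (−1)^{1·1·9}·(-1)^1·(+1)^1 = +1.
v=2: v_2(a)=6, v_2(b)=6; units ≡ 7, 1 (mod 8); ε·ε+αω+βω = 1·0+6·0+6·0 ≡ 0  ⇒  (a,b)_2 = +1.
v=3: a=3^-4·(≡1), b=3^1·(≡2) mod 3; (1|3)=+1, (2|3)=-1; (−1)^{-4·1·1}·(+1)^1·(-1)^-4 = +1.
v=5: a=5^-1·(≡2), b=5^0·(≡1) mod 5; (2|5)=-1, (1|5)=+1; (−1)^{-1·0·2}·(-1)^0·(+1)^-1 = +1.
v=∞: -319865 < 0 and -191919 < 0  ⇒  (a,b)_∞ = -1.
v=13: a=13^1·(≡9), b=13^1·(≡7) mod 13; (9|13)=+1, (7|13)=-1; (−1)^{1·1·6}·(+1)^1·(-1)^1 = -1.
v=37: a=37^1·(≡8), b=37^1·(≡10) mod 37; (8|37)=-1, (10|37)=+1; (−1)^{1·1·18}·(-1)^1·(+1)^1 = -1.
|Ram(-319865, -191919)| = 4, even; anisotropic at {7, 13, 37, ∞}.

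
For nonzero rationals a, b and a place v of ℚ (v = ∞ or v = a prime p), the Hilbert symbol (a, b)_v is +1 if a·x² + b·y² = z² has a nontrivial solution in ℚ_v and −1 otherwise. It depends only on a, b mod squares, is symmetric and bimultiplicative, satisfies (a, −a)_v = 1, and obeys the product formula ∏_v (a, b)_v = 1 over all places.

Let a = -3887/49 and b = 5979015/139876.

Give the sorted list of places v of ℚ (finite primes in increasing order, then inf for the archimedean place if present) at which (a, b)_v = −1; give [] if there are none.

Mod squares: a ≡ -23, b ≡ 73815. Check v ∈ {∞, 2, 3, 5, 7, 11, 13, 17, 19, 23, 37}.
v=2: v_2(a)=0, v_2(b)=-2; units ≡ 1, 7 (mod 8); ε·ε+αω+βω = 0·1+0·0+-2·0 ≡ 0  ⇒  (a,b)_2 = +1.
v=7: a=7^-2·(≡5), b=7^1·(≡6) mod 7; (5|7)=-1, (6|7)=-1; (−1)^{-2·1·3}·(-1)^1·(-1)^-2 = -1.
v=5: a=5^0·(≡2), b=5^1·(≡3) mod 5; (2|5)=-1, (3|5)=-1; (−1)^{0·1·2}·(-1)^1·(-1)^0 = -1.
v=17: a=17^0·(≡14), b=17^-2·(≡8) mod 17; (14|17)=-1, (8|17)=+1; (−1)^{0·-2·8}·(-1)^-2·(+1)^0 = +1.
v=23: a=23^1·(≡5), b=23^0·(≡18) mod 23; (5|23)=-1, (18|23)=+1; (−1)^{1·0·11}·(-1)^0·(+1)^1 = +1.
v=13: a=13^2·(≡12), b=13^0·(≡9) mod 13; (12|13)=+1, (9|13)=+1; (−1)^{2·0·6}·(+1)^0·(+1)^2 = +1.
v=37: a=37^0·(≡6), b=37^1·(≡1) mod 37; (6|37)=-1, (1|37)=+1; (−1)^{0·1·18}·(-1)^1·(+1)^0 = -1.
v=3: a=3^0·(≡1), b=3^5·(≡2) mod 3; (1|3)=+1, (2|3)=-1; (−1)^{0·5·1}·(+1)^5·(-1)^0 = +1.
v=∞: -23 < 0 and 73815 > 0  ⇒  (a,b)_∞ = +1.
v=19: a=19^0·(≡18), b=19^1·(≡6) mod 19; (18|19)=-1, (6|19)=+1; (−1)^{0·1·9}·(-1)^1·(+1)^0 = -1.
v=11: a=11^0·(≡8), b=11^-2·(≡9) mod 11; (8|11)=-1, (9|11)=+1; (−1)^{0·-2·5}·(-1)^-2·(+1)^0 = +1.
(-23, 73815 / ℚ) ramifies at {5, 7, 19, 37}: a division algebra.

[5, 7, 19, 37]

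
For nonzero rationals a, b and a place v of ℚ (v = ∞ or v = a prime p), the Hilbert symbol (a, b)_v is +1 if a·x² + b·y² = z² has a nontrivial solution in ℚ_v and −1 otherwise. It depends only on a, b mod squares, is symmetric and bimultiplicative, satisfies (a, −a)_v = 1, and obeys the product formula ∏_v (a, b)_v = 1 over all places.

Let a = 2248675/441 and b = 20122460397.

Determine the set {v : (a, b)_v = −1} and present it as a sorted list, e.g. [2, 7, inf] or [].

[11, 13, 17, 41]

(a, b) ≡ (89947, 1469973) mod (ℚ^×)²; places V = {2, 3, 5, 7, 11, 13, 17, 19, 37, 41, ∞}.
(a,b)_2: α=0, β=0; u≡3, v≡5 (mod 8); ε(u)ε(v)=1·0, αω(v)=0·1, βω(u)=0·1; sum ≡ 0  ⇒  +1.
(a,b)_17: α=1, u≡2; β=1, v≡11 (mod 17); (2|17)=+1, (11|17)=-1; sign (−1)^0·+1^1·-1^1 = -1.
(a,b)_41: α=0, u≡38; β=1, v≡28 (mod 41); (38|41)=-1, (28|41)=-1; sign (−1)^0·-1^1·-1^0 = -1.
(a,b)_3: α=-2, u≡1; β=5, v≡1 (mod 3); (1|3)=+1, (1|3)=+1; sign (−1)^0·+1^5·+1^-2 = +1.
(a,b)_37: α=1, u≡30; β=1, v≡9 (mod 37); (30|37)=+1, (9|37)=+1; sign (−1)^0·+1^1·+1^1 = +1.
(a,b)_7: α=-2, u≡1; β=0, v≡4 (mod 7); (1|7)=+1, (4|7)=+1; sign (−1)^0·+1^0·+1^-2 = +1.
(a,b)_11: α=1, u≡1; β=0, v≡6 (mod 11); (1|11)=+1, (6|11)=-1; sign (−1)^0·+1^0·-1^1 = -1.
(a,b)_∞: sgn(89947)=+, sgn(1469973)=+, so +1.
(a,b)_13: α=1, u≡3; β=2, v≡7 (mod 13); (3|13)=+1, (7|13)=-1; sign (−1)^0·+1^2·-1^1 = -1.
(a,b)_19: α=0, u≡11; β=1, v≡10 (mod 19); (11|19)=+1, (10|19)=-1; sign (−1)^0·+1^1·-1^0 = +1.
(a,b)_5: α=2, u≡2; β=0, v≡2 (mod 5); (2|5)=-1, (2|5)=-1; sign (−1)^0·-1^0·-1^2 = +1.
(89947, 1469973 / ℚ) ramifies at {11, 13, 17, 41}: a division algebra.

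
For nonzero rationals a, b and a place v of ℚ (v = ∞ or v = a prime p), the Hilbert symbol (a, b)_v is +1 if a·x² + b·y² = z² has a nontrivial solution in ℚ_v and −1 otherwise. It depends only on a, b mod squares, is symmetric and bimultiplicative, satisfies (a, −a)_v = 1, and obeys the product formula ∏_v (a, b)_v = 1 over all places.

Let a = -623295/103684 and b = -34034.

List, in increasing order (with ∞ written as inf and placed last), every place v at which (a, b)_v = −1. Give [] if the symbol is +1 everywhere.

[7, 17, 19, inf]

Mod squares: a ≡ -95, b ≡ -34034. Check v ∈ {∞, 2, 3, 5, 7, 11, 13, 17, 19, 23}.
v=5: a=5^1·(≡4), b=5^0·(≡1) mod 5; (4|5)=+1, (1|5)=+1; (−1)^{1·0·2}·(+1)^0·(+1)^1 = +1.
v=23: a=23^-2·(≡10), b=23^0·(≡6) mod 23; (10|23)=-1, (6|23)=+1; (−1)^{-2·0·11}·(-1)^0·(+1)^-2 = +1.
v=13: a=13^0·(≡9), b=13^1·(≡8) mod 13; (9|13)=+1, (8|13)=-1; (−1)^{0·1·6}·(+1)^1·(-1)^0 = +1.
v=∞: -95 < 0 and -34034 < 0  ⇒  (a,b)_∞ = -1.
v=2: v_2(a)=-2, v_2(b)=1; units ≡ 1, 7 (mod 8); ε·ε+αω+βω = 0·1+-2·0+1·0 ≡ 0  ⇒  (a,b)_2 = +1.
v=19: a=19^1·(≡8), b=19^0·(≡14) mod 19; (8|19)=-1, (14|19)=-1; (−1)^{1·0·9}·(-1)^0·(-1)^1 = -1.
v=17: a=17^0·(≡10), b=17^1·(≡4) mod 17; (10|17)=-1, (4|17)=+1; (−1)^{0·1·8}·(-1)^1·(+1)^0 = -1.
v=7: a=7^-2·(≡3), b=7^1·(≡3) mod 7; (3|7)=-1, (3|7)=-1; (−1)^{-2·1·3}·(-1)^1·(-1)^-2 = -1.
v=3: a=3^8·(≡1), b=3^0·(≡1) mod 3; (1|3)=+1, (1|3)=+1; (−1)^{8·0·1}·(+1)^0·(+1)^8 = +1.
v=11: a=11^0·(≡1), b=11^1·(≡8) mod 11; (1|11)=+1, (8|11)=-1; (−1)^{0·1·5}·(+1)^1·(-1)^0 = +1.
(-95, -34034 / ℚ) ramifies at {7, 17, 19, ∞}: a division algebra.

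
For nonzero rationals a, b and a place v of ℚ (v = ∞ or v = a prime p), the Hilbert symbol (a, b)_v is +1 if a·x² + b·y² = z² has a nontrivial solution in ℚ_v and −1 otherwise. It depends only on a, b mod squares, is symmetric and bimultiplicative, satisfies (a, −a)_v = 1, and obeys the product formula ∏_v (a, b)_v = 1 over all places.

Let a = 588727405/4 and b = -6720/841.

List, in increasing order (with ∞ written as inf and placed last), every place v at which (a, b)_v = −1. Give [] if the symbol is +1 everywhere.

Mod squares: a ≡ 12014845, b ≡ -105. Check v ∈ {∞, 2, 3, 5, 7, 29, 41, 43, 47}.
v=5: a=5^1·(≡4), b=5^1·(≡1) mod 5; (4|5)=+1, (1|5)=+1; (−1)^{1·1·2}·(+1)^1·(+1)^1 = +1.
v=41: a=41^1·(≡36), b=41^0·(≡8) mod 41; (36|41)=+1, (8|41)=+1; (−1)^{1·0·20}·(+1)^0·(+1)^1 = +1.
v=∞: 12014845 > 0 and -105 < 0  ⇒  (a,b)_∞ = +1.
v=43: a=43^1·(≡23), b=43^0·(≡21) mod 43; (23|43)=+1, (21|43)=+1; (−1)^{1·0·21}·(+1)^0·(+1)^1 = +1.
v=29: a=29^1·(≡26), b=29^-2·(≡8) mod 29; (26|29)=-1, (8|29)=-1; (−1)^{1·-2·14}·(-1)^-2·(-1)^1 = -1.
v=7: a=7^2·(≡6), b=7^1·(≡6) mod 7; (6|7)=-1, (6|7)=-1; (−1)^{2·1·3}·(-1)^1·(-1)^2 = -1.
v=47: a=47^1·(≡1), b=47^0·(≡28) mod 47; (1|47)=+1, (28|47)=+1; (−1)^{1·0·23}·(+1)^0·(+1)^1 = +1.
v=3: a=3^0·(≡1), b=3^1·(≡1) mod 3; (1|3)=+1, (1|3)=+1; (−1)^{0·1·1}·(+1)^1·(+1)^0 = +1.
v=2: v_2(a)=-2, v_2(b)=6; units ≡ 5, 7 (mod 8); ε·ε+αω+βω = 0·1+-2·0+6·1 ≡ 0  ⇒  (a,b)_2 = +1.
Ram(12014845, -105) = {7, 29}; no ℚ_7-point on the conic.

[7, 29]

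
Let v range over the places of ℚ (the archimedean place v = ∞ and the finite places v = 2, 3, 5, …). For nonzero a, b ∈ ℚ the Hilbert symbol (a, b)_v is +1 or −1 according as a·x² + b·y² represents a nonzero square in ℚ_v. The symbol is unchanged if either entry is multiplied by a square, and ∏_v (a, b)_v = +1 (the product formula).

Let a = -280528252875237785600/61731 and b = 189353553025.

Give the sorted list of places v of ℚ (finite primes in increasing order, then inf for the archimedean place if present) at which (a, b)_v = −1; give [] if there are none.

[13, 17]

Mod squares: a ≡ -104006, b ≡ 1729. Check v ∈ {∞, 2, 3, 5, 7, 13, 17, 19, 23}.
v=19: a=19^-3·(≡16), b=19^1·(≡12) mod 19; (16|19)=+1, (12|19)=-1; (−1)^{-3·1·9}·(+1)^1·(-1)^-3 = +1.
v=3: a=3^-2·(≡1), b=3^0·(≡1) mod 3; (1|3)=+1, (1|3)=+1; (−1)^{-2·0·1}·(+1)^0·(+1)^-2 = +1.
v=7: a=7^3·(≡6), b=7^3·(≡4) mod 7; (6|7)=-1, (4|7)=+1; (−1)^{3·3·3}·(-1)^3·(+1)^3 = +1.
v=∞: -104006 < 0 and 1729 > 0  ⇒  (a,b)_∞ = +1.
v=23: a=23^3·(≡4), b=23^2·(≡8) mod 23; (4|23)=+1, (8|23)=+1; (−1)^{3·2·11}·(+1)^2·(+1)^3 = +1.
v=2: v_2(a)=15, v_2(b)=0; units ≡ 5, 1 (mod 8); ε·ε+αω+βω = 0·0+15·0+0·1 ≡ 0  ⇒  (a,b)_2 = +1.
v=5: a=5^2·(≡1), b=5^2·(≡1) mod 5; (1|5)=+1, (1|5)=+1; (−1)^{2·2·2}·(+1)^2·(+1)^2 = +1.
v=13: a=13^6·(≡5), b=13^3·(≡3) mod 13; (5|13)=-1, (3|13)=+1; (−1)^{6·3·6}·(-1)^3·(+1)^6 = -1.
v=17: a=17^1·(≡2), b=17^0·(≡10) mod 17; (2|17)=+1, (10|17)=-1; (−1)^{1·0·8}·(+1)^0·(-1)^1 = -1.
|Ram(-104006, 1729)| = 2, even; anisotropic at {13, 17}.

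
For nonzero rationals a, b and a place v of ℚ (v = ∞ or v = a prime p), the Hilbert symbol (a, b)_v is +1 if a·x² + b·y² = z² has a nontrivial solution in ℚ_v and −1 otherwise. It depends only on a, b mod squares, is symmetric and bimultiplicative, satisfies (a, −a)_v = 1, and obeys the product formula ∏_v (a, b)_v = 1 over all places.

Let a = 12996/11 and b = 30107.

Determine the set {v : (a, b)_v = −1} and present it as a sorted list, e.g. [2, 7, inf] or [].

[2, 11, 17, 23]

Mod squares: a ≡ 11, b ≡ 30107. Check v ∈ {∞, 2, 3, 7, 11, 17, 19, 23}.
v=17: a=17^0·(≡10), b=17^1·(≡3) mod 17; (10|17)=-1, (3|17)=-1; (−1)^{0·1·8}·(-1)^1·(-1)^0 = -1.
v=7: a=7^0·(≡1), b=7^1·(≡3) mod 7; (1|7)=+1, (3|7)=-1; (−1)^{0·1·3}·(+1)^1·(-1)^0 = +1.
v=3: a=3^2·(≡2), b=3^0·(≡2) mod 3; (2|3)=-1, (2|3)=-1; (−1)^{2·0·1}·(-1)^0·(-1)^2 = +1.
v=2: v_2(a)=2, v_2(b)=0; units ≡ 3, 3 (mod 8); ε·ε+αω+βω = 1·1+2·1+0·1 ≡ 1  ⇒  (a,b)_2 = -1.
v=19: a=19^2·(≡5), b=19^0·(≡11) mod 19; (5|19)=+1, (11|19)=+1; (−1)^{2·0·9}·(+1)^0·(+1)^2 = +1.
v=∞: 11 > 0 and 30107 > 0  ⇒  (a,b)_∞ = +1.
v=11: a=11^-1·(≡5), b=11^1·(≡9) mod 11; (5|11)=+1, (9|11)=+1; (−1)^{-1·1·5}·(+1)^1·(+1)^-1 = -1.
v=23: a=23^0·(≡21), b=23^1·(≡21) mod 23; (21|23)=-1, (21|23)=-1; (−1)^{0·1·11}·(-1)^1·(-1)^0 = -1.
|Ram(11, 30107)| = 4, even; anisotropic at {2, 11, 17, 23}.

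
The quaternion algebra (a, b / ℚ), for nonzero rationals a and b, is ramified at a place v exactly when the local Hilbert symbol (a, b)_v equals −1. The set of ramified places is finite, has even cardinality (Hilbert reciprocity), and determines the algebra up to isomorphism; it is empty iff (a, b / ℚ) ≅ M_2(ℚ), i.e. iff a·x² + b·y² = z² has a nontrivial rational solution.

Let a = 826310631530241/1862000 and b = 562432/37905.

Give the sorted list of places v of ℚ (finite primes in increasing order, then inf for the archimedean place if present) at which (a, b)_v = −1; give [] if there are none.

[3, 5, 13, 17]

(a, b) ≡ (53295, 1365) mod (ℚ^×)²; places V = {2, 3, 5, 7, 11, 13, 17, 19, 23, 41, ∞}.
(a,b)_19: α=-1, u≡12; β=-2, v≡7 (mod 19); (12|19)=-1, (7|19)=+1; sign (−1)^0·-1^-2·+1^-1 = +1.
(a,b)_7: α=-2, u≡1; β=-1, v≡6 (mod 7); (1|7)=+1, (6|7)=-1; sign (−1)^0·+1^-1·-1^-2 = +1.
(a,b)_13: α=2, u≡11; β=3, v≡10 (mod 13); (11|13)=-1, (10|13)=+1; sign (−1)^0·-1^3·+1^2 = -1.
(a,b)_∞: sgn(53295)=+, sgn(1365)=+, so +1.
(a,b)_11: α=3, u≡5; β=0, v≡9 (mod 11); (5|11)=+1, (9|11)=+1; sign (−1)^0·+1^0·+1^3 = +1.
(a,b)_5: α=-3, u≡1; β=-1, v≡2 (mod 5); (1|5)=+1, (2|5)=-1; sign (−1)^0·+1^-1·-1^-3 = -1.
(a,b)_3: α=5, u≡2; β=-1, v≡2 (mod 3); (2|3)=-1, (2|3)=-1; sign (−1)^1·-1^-1·-1^5 = -1.
(a,b)_17: α=1, u≡7; β=0, v≡6 (mod 17); (7|17)=-1, (6|17)=-1; sign (−1)^0·-1^0·-1^1 = -1.
(a,b)_41: α=2, u≡20; β=0, v≡29 (mod 41); (20|41)=+1, (29|41)=-1; sign (−1)^0·+1^0·-1^2 = +1.
(a,b)_23: α=2, u≡13; β=0, v≡13 (mod 23); (13|23)=+1, (13|23)=+1; sign (−1)^0·+1^0·+1^2 = +1.
(a,b)_2: α=-4, β=8; u≡7, v≡5 (mod 8); ε(u)ε(v)=1·0, αω(v)=-4·1, βω(u)=8·0; sum ≡ 0  ⇒  +1.
|Ram(53295, 1365)| = 4, even; anisotropic at {3, 5, 13, 17}.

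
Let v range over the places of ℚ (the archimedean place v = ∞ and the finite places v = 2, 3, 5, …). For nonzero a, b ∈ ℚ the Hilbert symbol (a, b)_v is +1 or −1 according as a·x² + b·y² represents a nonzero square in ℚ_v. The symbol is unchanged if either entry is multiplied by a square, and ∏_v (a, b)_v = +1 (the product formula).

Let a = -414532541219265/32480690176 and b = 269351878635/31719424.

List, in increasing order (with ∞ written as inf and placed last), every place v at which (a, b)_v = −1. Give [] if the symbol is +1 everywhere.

[2, 7, 23, 29]

(a, b) ≡ (-396865, 7540435) mod (ℚ^×)²; places V = {2, 3, 5, 7, 11, 17, 19, 23, 29, ∞}.
(a,b)_17: α=1, u≡8; β=1, v≡4 (mod 17); (8|17)=+1, (4|17)=+1; sign (−1)^0·+1^1·+1^1 = +1.
(a,b)_∞: sgn(-396865)=−, sgn(7540435)=+, so +1.
(a,b)_23: α=1, u≡18; β=1, v≡16 (mod 23); (18|23)=+1, (16|23)=+1; sign (−1)^1·+1^1·+1^1 = -1.
(a,b)_11: α=-2, u≡5; β=-2, v≡5 (mod 11); (5|11)=+1, (5|11)=+1; sign (−1)^0·+1^-2·+1^-2 = +1.
(a,b)_29: α=1, u≡26; β=1, v≡28 (mod 29); (26|29)=-1, (28|29)=+1; sign (−1)^0·-1^1·+1^1 = -1.
(a,b)_2: α=-28, β=-18; u≡7, v≡3 (mod 8); ε(u)ε(v)=1·1, αω(v)=-28·1, βω(u)=-18·0; sum ≡ 1  ⇒  -1.
(a,b)_3: α=10, u≡2; β=6, v≡1 (mod 3); (2|3)=-1, (1|3)=+1; sign (−1)^0·-1^6·+1^10 = +1.
(a,b)_19: α=2, u≡7; β=1, v≡18 (mod 19); (7|19)=+1, (18|19)=-1; sign (−1)^0·+1^1·-1^2 = +1.
(a,b)_5: α=1, u≡2; β=1, v≡3 (mod 5); (2|5)=-1, (3|5)=-1; sign (−1)^0·-1^1·-1^1 = +1.
(a,b)_7: α=3, u≡6; β=3, v≡5 (mod 7); (6|7)=-1, (5|7)=-1; sign (−1)^1·-1^3·-1^3 = -1.
|Ram(-396865, 7540435)| = 4, even; anisotropic at {2, 7, 23, 29}.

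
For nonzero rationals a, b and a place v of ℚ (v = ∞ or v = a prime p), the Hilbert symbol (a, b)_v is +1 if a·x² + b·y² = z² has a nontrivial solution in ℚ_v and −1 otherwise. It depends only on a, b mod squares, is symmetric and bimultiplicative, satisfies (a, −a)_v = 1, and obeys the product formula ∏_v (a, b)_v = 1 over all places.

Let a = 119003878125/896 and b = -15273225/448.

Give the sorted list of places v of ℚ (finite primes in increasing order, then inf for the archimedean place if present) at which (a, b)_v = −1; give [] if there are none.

(a, b) ≡ (70, -3927) mod (ℚ^×)²; places V = {2, 3, 5, 7, 11, 17, ∞}.
(a,b)_5: α=5, u≡1; β=2, v≡2 (mod 5); (1|5)=+1, (2|5)=-1; sign (−1)^0·+1^2·-1^5 = -1.
(a,b)_3: α=2, u≡1; β=3, v≡2 (mod 3); (1|3)=+1, (2|3)=-1; sign (−1)^0·+1^3·-1^2 = +1.
(a,b)_2: α=-7, β=-6; u≡3, v≡1 (mod 8); ε(u)ε(v)=1·0, αω(v)=-7·0, βω(u)=-6·1; sum ≡ 0  ⇒  +1.
(a,b)_∞: sgn(70)=+, sgn(-3927)=−, so +1.
(a,b)_17: α=2, u≡8; β=1, v≡7 (mod 17); (8|17)=+1, (7|17)=-1; sign (−1)^0·+1^1·-1^2 = +1.
(a,b)_7: α=-1, u≡3; β=-1, v≡5 (mod 7); (3|7)=-1, (5|7)=-1; sign (−1)^1·-1^-1·-1^-1 = -1.
(a,b)_11: α=4, u≡1; β=3, v≡8 (mod 11); (1|11)=+1, (8|11)=-1; sign (−1)^0·+1^3·-1^4 = +1.
Ram(70, -3927) = {5, 7}; no ℚ_5-point on the conic.

[5, 7]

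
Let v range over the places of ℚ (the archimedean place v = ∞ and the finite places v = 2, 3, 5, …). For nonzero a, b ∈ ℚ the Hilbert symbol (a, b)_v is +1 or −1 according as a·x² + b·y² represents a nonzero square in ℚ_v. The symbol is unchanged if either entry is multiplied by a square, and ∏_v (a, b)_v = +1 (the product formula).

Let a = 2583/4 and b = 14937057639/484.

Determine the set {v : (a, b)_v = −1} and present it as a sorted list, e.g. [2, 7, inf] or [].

(a, b) ≡ (287, 418159) mod (ℚ^×)²; places V = {2, 3, 7, 11, 31, 41, 47, ∞}.
(a,b)_3: α=2, u≡2; β=6, v≡1 (mod 3); (2|3)=-1, (1|3)=+1; sign (−1)^0·-1^6·+1^2 = +1.
(a,b)_41: α=1, u≡26; β=1, v≡33 (mod 41); (26|41)=-1, (33|41)=+1; sign (−1)^0·-1^1·+1^1 = -1.
(a,b)_31: α=0, u≡18; β=1, v≡28 (mod 31); (18|31)=+1, (28|31)=+1; sign (−1)^0·+1^1·+1^0 = +1.
(a,b)_2: α=-2, β=-2; u≡7, v≡7 (mod 8); ε(u)ε(v)=1·1, αω(v)=-2·0, βω(u)=-2·0; sum ≡ 1  ⇒  -1.
(a,b)_47: α=0, u≡23; β=1, v≡1 (mod 47); (23|47)=-1, (1|47)=+1; sign (−1)^0·-1^1·+1^0 = -1.
(a,b)_11: α=0, u≡5; β=-2, v≡5 (mod 11); (5|11)=+1, (5|11)=+1; sign (−1)^0·+1^-2·+1^0 = +1.
(a,b)_7: α=1, u≡3; β=3, v≡6 (mod 7); (3|7)=-1, (6|7)=-1; sign (−1)^1·-1^3·-1^1 = -1.
(a,b)_∞: sgn(287)=+, sgn(418159)=+, so +1.
(287, 418159 / ℚ) ramifies at {2, 7, 41, 47}: a division algebra.

[2, 7, 41, 47]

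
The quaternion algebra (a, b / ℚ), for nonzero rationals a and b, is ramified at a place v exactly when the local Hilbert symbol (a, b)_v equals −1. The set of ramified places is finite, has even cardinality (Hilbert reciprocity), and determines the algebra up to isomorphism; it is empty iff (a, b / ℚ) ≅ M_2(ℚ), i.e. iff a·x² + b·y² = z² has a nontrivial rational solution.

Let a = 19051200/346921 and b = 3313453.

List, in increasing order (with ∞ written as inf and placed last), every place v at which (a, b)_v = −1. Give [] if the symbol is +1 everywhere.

[17, 29]

(a, b) ≡ (3, 3313453) mod (ℚ^×)²; places V = {2, 3, 5, 7, 11, 13, 17, 19, 29, 31, 47, ∞}.
(a,b)_47: α=0, u≡9; β=1, v≡46 (mod 47); (9|47)=+1, (46|47)=-1; sign (−1)^0·+1^1·-1^0 = +1.
(a,b)_19: α=-2, u≡3; β=0, v≡5 (mod 19); (3|19)=-1, (5|19)=+1; sign (−1)^0·-1^0·+1^-2 = +1.
(a,b)_17: α=0, u≡7; β=1, v≡4 (mod 17); (7|17)=-1, (4|17)=+1; sign (−1)^0·-1^1·+1^0 = -1.
(a,b)_5: α=2, u≡3; β=0, v≡3 (mod 5); (3|5)=-1, (3|5)=-1; sign (−1)^0·-1^0·-1^2 = +1.
(a,b)_3: α=5, u≡1; β=0, v≡1 (mod 3); (1|3)=+1, (1|3)=+1; sign (−1)^0·+1^0·+1^5 = +1.
(a,b)_2: α=6, β=0; u≡3, v≡5 (mod 8); ε(u)ε(v)=1·0, αω(v)=6·1, βω(u)=0·1; sum ≡ 0  ⇒  +1.
(a,b)_13: α=0, u≡4; β=1, v≡3 (mod 13); (4|13)=+1, (3|13)=+1; sign (−1)^0·+1^1·+1^0 = +1.
(a,b)_11: α=0, u≡1; β=1, v≡10 (mod 11); (1|11)=+1, (10|11)=-1; sign (−1)^0·+1^1·-1^0 = +1.
(a,b)_7: α=2, u≡6; β=0, v≡3 (mod 7); (6|7)=-1, (3|7)=-1; sign (−1)^0·-1^0·-1^2 = +1.
(a,b)_31: α=-2, u≡23; β=0, v≡18 (mod 31); (23|31)=-1, (18|31)=+1; sign (−1)^0·-1^0·+1^-2 = +1.
(a,b)_∞: sgn(3)=+, sgn(3313453)=+, so +1.
(a,b)_29: α=0, u≡10; β=1, v≡26 (mod 29); (10|29)=-1, (26|29)=-1; sign (−1)^0·-1^1·-1^0 = -1.
|Ram(3, 3313453)| = 2, even; anisotropic at {17, 29}.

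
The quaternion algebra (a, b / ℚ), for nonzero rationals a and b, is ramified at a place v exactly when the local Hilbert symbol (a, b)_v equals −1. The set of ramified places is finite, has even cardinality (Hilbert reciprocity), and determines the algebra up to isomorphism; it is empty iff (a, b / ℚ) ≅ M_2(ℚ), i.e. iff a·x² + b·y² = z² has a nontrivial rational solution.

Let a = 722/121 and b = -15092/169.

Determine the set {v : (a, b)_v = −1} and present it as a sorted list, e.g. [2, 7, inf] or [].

Mod squares: a ≡ 2, b ≡ -77. Check v ∈ {∞, 2, 7, 11, 13, 19}.
v=∞: 2 > 0 and -77 < 0  ⇒  (a,b)_∞ = +1.
v=2: v_2(a)=1, v_2(b)=2; units ≡ 1, 3 (mod 8); ε·ε+αω+βω = 0·1+1·1+2·0 ≡ 1  ⇒  (a,b)_2 = -1.
v=11: a=11^-2·(≡7), b=11^1·(≡9) mod 11; (7|11)=-1, (9|11)=+1; (−1)^{-2·1·5}·(-1)^1·(+1)^-2 = -1.
v=13: a=13^0·(≡5), b=13^-2·(≡1) mod 13; (5|13)=-1, (1|13)=+1; (−1)^{0·-2·6}·(-1)^-2·(+1)^0 = +1.
v=7: a=7^0·(≡4), b=7^3·(≡5) mod 7; (4|7)=+1, (5|7)=-1; (−1)^{0·3·3}·(+1)^3·(-1)^0 = +1.
v=19: a=19^2·(≡3), b=19^0·(≡3) mod 19; (3|19)=-1, (3|19)=-1; (−1)^{2·0·9}·(-1)^0·(-1)^2 = +1.
(2, -77 / ℚ) ramifies at {2, 11}: a division algebra.

[2, 11]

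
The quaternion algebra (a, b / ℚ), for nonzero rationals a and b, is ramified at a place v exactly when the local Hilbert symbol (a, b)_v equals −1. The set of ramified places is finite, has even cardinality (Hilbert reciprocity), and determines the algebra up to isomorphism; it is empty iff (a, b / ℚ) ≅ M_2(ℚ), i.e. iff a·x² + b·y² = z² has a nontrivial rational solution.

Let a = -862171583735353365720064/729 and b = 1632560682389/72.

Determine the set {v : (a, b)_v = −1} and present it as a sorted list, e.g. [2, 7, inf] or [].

[2, 13]

Mod squares: a ≡ -91, b ≡ 231322. Check v ∈ {∞, 2, 3, 7, 13, 17, 31, 41}.
v=7: a=7^5·(≡2), b=7^1·(≡6) mod 7; (2|7)=+1, (6|7)=-1; (−1)^{5·1·3}·(+1)^1·(-1)^5 = +1.
v=17: a=17^4·(≡3), b=17^4·(≡6) mod 17; (3|17)=-1, (6|17)=-1; (−1)^{4·4·8}·(-1)^4·(-1)^4 = +1.
v=13: a=13^5·(≡8), b=13^3·(≡12) mod 13; (8|13)=-1, (12|13)=+1; (−1)^{5·3·6}·(-1)^3·(+1)^5 = -1.
v=41: a=41^2·(≡10), b=41^1·(≡16) mod 41; (10|41)=+1, (16|41)=+1; (−1)^{2·1·20}·(+1)^1·(+1)^2 = +1.
v=3: a=3^-6·(≡2), b=3^-2·(≡1) mod 3; (2|3)=-1, (1|3)=+1; (−1)^{-6·-2·1}·(-1)^-2·(+1)^-6 = +1.
v=∞: -91 < 0 and 231322 > 0  ⇒  (a,b)_∞ = +1.
v=2: v_2(a)=10, v_2(b)=-3; units ≡ 5, 5 (mod 8); ε·ε+αω+βω = 0·0+10·1+-3·1 ≡ 1  ⇒  (a,b)_2 = -1.
v=31: a=31^2·(≡5), b=31^1·(≡21) mod 31; (5|31)=+1, (21|31)=-1; (−1)^{2·1·15}·(+1)^1·(-1)^2 = +1.
|Ram(-91, 231322)| = 2, even; anisotropic at {2, 13}.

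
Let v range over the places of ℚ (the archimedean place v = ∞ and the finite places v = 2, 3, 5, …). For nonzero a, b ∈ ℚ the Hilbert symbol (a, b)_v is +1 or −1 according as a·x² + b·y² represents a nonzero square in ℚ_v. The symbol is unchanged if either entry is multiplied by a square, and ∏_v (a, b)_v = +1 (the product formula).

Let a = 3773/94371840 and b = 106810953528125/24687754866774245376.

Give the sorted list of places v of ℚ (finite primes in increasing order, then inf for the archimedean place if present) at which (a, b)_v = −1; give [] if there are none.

Mod squares: a ≡ 770, b ≡ 5. Check v ∈ {∞, 2, 3, 5, 7, 11, 13}.
v=7: a=7^3·(≡6), b=7^10·(≡5) mod 7; (6|7)=-1, (5|7)=-1; (−1)^{3·10·3}·(-1)^10·(-1)^3 = -1.
v=13: a=13^0·(≡4), b=13^-2·(≡7) mod 13; (4|13)=+1, (7|13)=-1; (−1)^{0·-2·6}·(+1)^-2·(-1)^0 = +1.
v=2: v_2(a)=-21, v_2(b)=-38; units ≡ 1, 5 (mod 8); ε·ε+αω+βω = 0·0+-21·1+-38·0 ≡ 1  ⇒  (a,b)_2 = -1.
v=3: a=3^-2·(≡2), b=3^-12·(≡2) mod 3; (2|3)=-1, (2|3)=-1; (−1)^{-2·-12·1}·(-1)^-12·(-1)^-2 = +1.
v=11: a=11^1·(≡1), b=11^2·(≡5) mod 11; (1|11)=+1, (5|11)=+1; (−1)^{1·2·5}·(+1)^2·(+1)^1 = +1.
v=5: a=5^-1·(≡1), b=5^5·(≡4) mod 5; (1|5)=+1, (4|5)=+1; (−1)^{-1·5·2}·(+1)^5·(+1)^-1 = +1.
v=∞: 770 > 0 and 5 > 0  ⇒  (a,b)_∞ = +1.
(770, 5 / ℚ) ramifies at {2, 7}: a division algebra.

[2, 7]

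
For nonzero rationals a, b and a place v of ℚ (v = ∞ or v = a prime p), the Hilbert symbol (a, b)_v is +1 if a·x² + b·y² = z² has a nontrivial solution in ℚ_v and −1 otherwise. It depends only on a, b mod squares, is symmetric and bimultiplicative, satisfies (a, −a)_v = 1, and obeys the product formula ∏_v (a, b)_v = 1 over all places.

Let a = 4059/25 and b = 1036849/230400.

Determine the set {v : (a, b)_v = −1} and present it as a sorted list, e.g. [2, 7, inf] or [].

[19, 41]

(a, b) ≡ (451, 8569) mod (ℚ^×)²; places V = {2, 3, 5, 11, 19, 41, ∞}.
(a,b)_∞: sgn(451)=+, sgn(8569)=+, so +1.
(a,b)_5: α=-2, u≡4; β=-2, v≡4 (mod 5); (4|5)=+1, (4|5)=+1; sign (−1)^0·+1^-2·+1^-2 = +1.
(a,b)_3: α=2, u≡1; β=-2, v≡1 (mod 3); (1|3)=+1, (1|3)=+1; sign (−1)^0·+1^-2·+1^2 = +1.
(a,b)_41: α=1, u≡22; β=1, v≡25 (mod 41); (22|41)=-1, (25|41)=+1; sign (−1)^0·-1^1·+1^1 = -1.
(a,b)_2: α=0, β=-10; u≡3, v≡1 (mod 8); ε(u)ε(v)=1·0, αω(v)=0·0, βω(u)=-10·1; sum ≡ 0  ⇒  +1.
(a,b)_19: α=0, u≡2; β=1, v≡10 (mod 19); (2|19)=-1, (10|19)=-1; sign (−1)^0·-1^1·-1^0 = -1.
(a,b)_11: α=1, u≡2; β=3, v≡4 (mod 11); (2|11)=-1, (4|11)=+1; sign (−1)^1·-1^3·+1^1 = +1.
(451, 8569 / ℚ) ramifies at {19, 41}: a division algebra.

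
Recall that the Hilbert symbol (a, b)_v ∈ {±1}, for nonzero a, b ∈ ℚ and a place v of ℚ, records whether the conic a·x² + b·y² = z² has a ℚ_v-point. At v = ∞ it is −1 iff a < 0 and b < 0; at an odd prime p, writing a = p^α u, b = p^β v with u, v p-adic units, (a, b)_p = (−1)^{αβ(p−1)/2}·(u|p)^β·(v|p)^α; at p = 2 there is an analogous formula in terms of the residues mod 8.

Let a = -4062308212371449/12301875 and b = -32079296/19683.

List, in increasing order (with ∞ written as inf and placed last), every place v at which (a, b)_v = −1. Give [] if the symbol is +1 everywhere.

[3, 23, 37, inf]

(a, b) ≡ (-48507, -1503717) mod (ℚ^×)²; places V = {2, 3, 5, 19, 23, 31, 37, ∞}.
(a,b)_5: α=-4, u≡2; β=0, v≡3 (mod 5); (2|5)=-1, (3|5)=-1; sign (−1)^0·-1^0·-1^-4 = +1.
(a,b)_31: α=2, u≡19; β=1, v≡18 (mod 31); (19|31)=+1, (18|31)=+1; sign (−1)^0·+1^1·+1^2 = +1.
(a,b)_19: α=3, u≡10; β=1, v≡6 (mod 19); (10|19)=-1, (6|19)=+1; sign (−1)^1·-1^1·+1^3 = +1.
(a,b)_2: α=0, β=6; u≡5, v≡3 (mod 8); ε(u)ε(v)=0·1, αω(v)=0·1, βω(u)=6·1; sum ≡ 0  ⇒  +1.
(a,b)_∞: sgn(-48507)=−, sgn(-1503717)=−, so -1.
(a,b)_37: α=3, u≡16; β=1, v≡24 (mod 37); (16|37)=+1, (24|37)=-1; sign (−1)^0·+1^1·-1^3 = -1.
(a,b)_23: α=3, u≡20; β=1, v≡11 (mod 23); (20|23)=-1, (11|23)=-1; sign (−1)^1·-1^1·-1^3 = -1.
(a,b)_3: α=-9, u≡1; β=-9, v≡1 (mod 3); (1|3)=+1, (1|3)=+1; sign (−1)^1·+1^-9·+1^-9 = -1.
|Ram(-48507, -1503717)| = 4, even; anisotropic at {3, 23, 37, ∞}.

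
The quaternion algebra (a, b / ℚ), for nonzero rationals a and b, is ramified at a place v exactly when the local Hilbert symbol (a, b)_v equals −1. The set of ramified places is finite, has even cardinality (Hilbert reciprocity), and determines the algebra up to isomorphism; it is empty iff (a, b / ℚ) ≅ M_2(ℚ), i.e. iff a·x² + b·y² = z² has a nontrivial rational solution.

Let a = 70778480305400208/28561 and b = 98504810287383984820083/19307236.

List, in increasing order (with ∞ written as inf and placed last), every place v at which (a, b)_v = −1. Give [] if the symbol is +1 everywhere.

Mod squares: a ≡ 110577, b ≡ 1216347. Check v ∈ {∞, 2, 3, 11, 13, 19, 29, 31, 41}.
v=13: a=13^-4·(≡3), b=13^-6·(≡5) mod 13; (3|13)=+1, (5|13)=-1; (−1)^{-4·-6·6}·(+1)^-6·(-1)^-4 = +1.
v=19: a=19^2·(≡7), b=19^2·(≡5) mod 19; (7|19)=+1, (5|19)=+1; (−1)^{2·2·9}·(+1)^2·(+1)^2 = +1.
v=2: v_2(a)=4, v_2(b)=-2; units ≡ 1, 3 (mod 8); ε·ε+αω+βω = 0·1+4·1+-2·0 ≡ 0  ⇒  (a,b)_2 = +1.
v=41: a=41^1·(≡16), b=41^1·(≡22) mod 41; (16|41)=+1, (22|41)=-1; (−1)^{1·1·20}·(+1)^1·(-1)^1 = -1.
v=29: a=29^3·(≡21), b=29^1·(≡7) mod 29; (21|29)=-1, (7|29)=+1; (−1)^{3·1·14}·(-1)^1·(+1)^3 = -1.
v=∞: 110577 > 0 and 1216347 > 0  ⇒  (a,b)_∞ = +1.
v=11: a=11^4·(≡1), b=11^11·(≡1) mod 11; (1|11)=+1, (1|11)=+1; (−1)^{4·11·5}·(+1)^11·(+1)^4 = +1.
v=31: a=31^1·(≡28), b=31^3·(≡11) mod 31; (28|31)=+1, (11|31)=-1; (−1)^{1·3·15}·(+1)^3·(-1)^1 = +1.
v=3: a=3^3·(≡1), b=3^3·(≡2) mod 3; (1|3)=+1, (2|3)=-1; (−1)^{3·3·1}·(+1)^3·(-1)^3 = +1.
(110577, 1216347 / ℚ) ramifies at {29, 41}: a division algebra.

[29, 41]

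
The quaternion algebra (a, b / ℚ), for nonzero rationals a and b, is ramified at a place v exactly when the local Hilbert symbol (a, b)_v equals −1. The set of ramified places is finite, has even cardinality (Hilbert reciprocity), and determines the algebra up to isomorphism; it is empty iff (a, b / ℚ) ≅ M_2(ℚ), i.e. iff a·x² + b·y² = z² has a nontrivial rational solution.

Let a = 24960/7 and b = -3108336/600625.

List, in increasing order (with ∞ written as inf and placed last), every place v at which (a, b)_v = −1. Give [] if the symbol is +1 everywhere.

[3, 11]

(a, b) ≡ (2730, -231) mod (ℚ^×)²; places V = {2, 3, 5, 7, 11, 13, 29, 31, ∞}.
(a,b)_11: α=0, u≡8; β=1, v≡1 (mod 11); (8|11)=-1, (1|11)=+1; sign (−1)^0·-1^1·+1^0 = -1.
(a,b)_3: α=1, u≡1; β=1, v≡1 (mod 3); (1|3)=+1, (1|3)=+1; sign (−1)^1·+1^1·+1^1 = -1.
(a,b)_29: α=0, u≡7; β=2, v≡22 (mod 29); (7|29)=+1, (22|29)=+1; sign (−1)^0·+1^2·+1^0 = +1.
(a,b)_7: α=-1, u≡5; β=1, v≡1 (mod 7); (5|7)=-1, (1|7)=+1; sign (−1)^1·-1^1·+1^-1 = +1.
(a,b)_31: α=0, u≡14; β=-2, v≡13 (mod 31); (14|31)=+1, (13|31)=-1; sign (−1)^0·+1^-2·-1^0 = +1.
(a,b)_2: α=7, β=4; u≡5, v≡1 (mod 8); ε(u)ε(v)=0·0, αω(v)=7·0, βω(u)=4·1; sum ≡ 0  ⇒  +1.
(a,b)_5: α=1, u≡1; β=-4, v≡4 (mod 5); (1|5)=+1, (4|5)=+1; sign (−1)^0·+1^-4·+1^1 = +1.
(a,b)_13: α=1, u≡5; β=0, v≡10 (mod 13); (5|13)=-1, (10|13)=+1; sign (−1)^0·-1^0·+1^1 = +1.
(a,b)_∞: sgn(2730)=+, sgn(-231)=−, so +1.
Ram(2730, -231) = {3, 11}; no ℚ_3-point on the conic.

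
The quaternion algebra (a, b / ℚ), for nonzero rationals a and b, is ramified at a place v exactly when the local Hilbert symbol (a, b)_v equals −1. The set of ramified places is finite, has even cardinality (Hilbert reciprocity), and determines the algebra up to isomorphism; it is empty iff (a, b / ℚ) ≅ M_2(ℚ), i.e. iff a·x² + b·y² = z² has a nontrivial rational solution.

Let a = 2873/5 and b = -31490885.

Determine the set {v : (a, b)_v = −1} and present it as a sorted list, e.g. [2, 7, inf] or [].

(a, b) ≡ (85, -108965) mod (ℚ^×)²; places V = {2, 5, 13, 17, 19, 31, 37, ∞}.
(a,b)_31: α=0, u≡29; β=1, v≡4 (mod 31); (29|31)=-1, (4|31)=+1; sign (−1)^0·-1^1·+1^0 = -1.
(a,b)_∞: sgn(85)=+, sgn(-108965)=−, so +1.
(a,b)_37: α=0, u≡27; β=1, v≡6 (mod 37); (27|37)=+1, (6|37)=-1; sign (−1)^0·+1^1·-1^0 = +1.
(a,b)_5: α=-1, u≡3; β=1, v≡3 (mod 5); (3|5)=-1, (3|5)=-1; sign (−1)^0·-1^1·-1^-1 = +1.
(a,b)_13: α=2, u≡6; β=0, v≡3 (mod 13); (6|13)=-1, (3|13)=+1; sign (−1)^0·-1^0·+1^2 = +1.
(a,b)_17: α=1, u≡10; β=2, v≡5 (mod 17); (10|17)=-1, (5|17)=-1; sign (−1)^0·-1^2·-1^1 = -1.
(a,b)_19: α=0, u≡16; β=1, v≡12 (mod 19); (16|19)=+1, (12|19)=-1; sign (−1)^0·+1^1·-1^0 = +1.
(a,b)_2: α=0, β=0; u≡5, v≡3 (mod 8); ε(u)ε(v)=0·1, αω(v)=0·1, βω(u)=0·1; sum ≡ 0  ⇒  +1.
(85, -108965 / ℚ) ramifies at {17, 31}: a division algebra.

[17, 31]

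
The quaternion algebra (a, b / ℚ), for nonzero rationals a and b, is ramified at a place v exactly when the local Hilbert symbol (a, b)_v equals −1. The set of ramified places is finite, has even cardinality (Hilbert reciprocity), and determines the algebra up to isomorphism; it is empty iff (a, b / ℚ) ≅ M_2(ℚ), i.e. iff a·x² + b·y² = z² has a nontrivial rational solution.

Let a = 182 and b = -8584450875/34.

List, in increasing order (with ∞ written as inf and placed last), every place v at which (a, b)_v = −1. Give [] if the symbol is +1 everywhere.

[5, 11, 13, 17]

(a, b) ≡ (182, -24310) mod (ℚ^×)²; places V = {2, 3, 5, 7, 11, 13, 17, ∞}.
(a,b)_5: α=0, u≡2; β=3, v≡2 (mod 5); (2|5)=-1, (2|5)=-1; sign (−1)^0·-1^3·-1^0 = -1.
(a,b)_2: α=1, β=-1; u≡3, v≡5 (mod 8); ε(u)ε(v)=1·0, αω(v)=1·1, βω(u)=-1·1; sum ≡ 0  ⇒  +1.
(a,b)_11: α=0, u≡6; β=3, v≡5 (mod 11); (6|11)=-1, (5|11)=+1; sign (−1)^0·-1^3·+1^0 = -1.
(a,b)_13: α=1, u≡1; β=1, v≡6 (mod 13); (1|13)=+1, (6|13)=-1; sign (−1)^0·+1^1·-1^1 = -1.
(a,b)_17: α=0, u≡12; β=-1, v≡4 (mod 17); (12|17)=-1, (4|17)=+1; sign (−1)^0·-1^-1·+1^0 = -1.
(a,b)_∞: sgn(182)=+, sgn(-24310)=−, so +1.
(a,b)_7: α=1, u≡5; β=2, v≡4 (mod 7); (5|7)=-1, (4|7)=+1; sign (−1)^0·-1^2·+1^1 = +1.
(a,b)_3: α=0, u≡2; β=4, v≡2 (mod 3); (2|3)=-1, (2|3)=-1; sign (−1)^0·-1^4·-1^0 = +1.
|Ram(182, -24310)| = 4, even; anisotropic at {5, 11, 13, 17}.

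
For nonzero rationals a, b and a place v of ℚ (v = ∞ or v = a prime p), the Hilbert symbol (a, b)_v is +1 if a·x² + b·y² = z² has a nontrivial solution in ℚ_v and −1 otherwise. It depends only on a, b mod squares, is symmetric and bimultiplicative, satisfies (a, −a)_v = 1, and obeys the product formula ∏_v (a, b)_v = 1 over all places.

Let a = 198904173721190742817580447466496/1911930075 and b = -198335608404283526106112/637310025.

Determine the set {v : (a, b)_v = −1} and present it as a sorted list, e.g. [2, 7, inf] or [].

[3, 19]

(a, b) ≡ (1427907, -43) mod (ℚ^×)²; places V = {2, 3, 5, 7, 11, 13, 17, 19, 41, 43, 47, ∞}.
(a,b)_13: α=5, u≡6; β=4, v≡12 (mod 13); (6|13)=-1, (12|13)=+1; sign (−1)^0·-1^4·+1^5 = +1.
(a,b)_2: α=10, β=10; u≡3, v≡5 (mod 8); ε(u)ε(v)=1·0, αω(v)=10·1, βω(u)=10·1; sum ≡ 0  ⇒  +1.
(a,b)_∞: sgn(1427907)=+, sgn(-43)=−, so +1.
(a,b)_3: α=-7, u≡1; β=-6, v≡2 (mod 3); (1|3)=+1, (2|3)=-1; sign (−1)^0·+1^-6·-1^-7 = -1.
(a,b)_7: α=8, u≡5; β=6, v≡5 (mod 7); (5|7)=-1, (5|7)=-1; sign (−1)^0·-1^6·-1^8 = +1.
(a,b)_5: α=-2, u≡2; β=-2, v≡3 (mod 5); (2|5)=-1, (3|5)=-1; sign (−1)^0·-1^-2·-1^-2 = +1.
(a,b)_43: α=2, u≡24; β=1, v≡37 (mod 43); (24|43)=+1, (37|43)=-1; sign (−1)^0·+1^1·-1^2 = +1.
(a,b)_17: α=-2, u≡13; β=-2, v≡13 (mod 17); (13|17)=+1, (13|17)=+1; sign (−1)^0·+1^-2·+1^-2 = +1.
(a,b)_11: α=-2, u≡2; β=-2, v≡1 (mod 11); (2|11)=-1, (1|11)=+1; sign (−1)^0·-1^-2·+1^-2 = +1.
(a,b)_41: α=3, u≡31; β=2, v≡8 (mod 41); (31|41)=+1, (8|41)=+1; sign (−1)^0·+1^2·+1^3 = +1.
(a,b)_47: α=3, u≡31; β=2, v≡4 (mod 47); (31|47)=-1, (4|47)=+1; sign (−1)^0·-1^2·+1^3 = +1.
(a,b)_19: α=3, u≡15; β=2, v≡12 (mod 19); (15|19)=-1, (12|19)=-1; sign (−1)^0·-1^2·-1^3 = -1.
|Ram(1427907, -43)| = 2, even; anisotropic at {3, 19}.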